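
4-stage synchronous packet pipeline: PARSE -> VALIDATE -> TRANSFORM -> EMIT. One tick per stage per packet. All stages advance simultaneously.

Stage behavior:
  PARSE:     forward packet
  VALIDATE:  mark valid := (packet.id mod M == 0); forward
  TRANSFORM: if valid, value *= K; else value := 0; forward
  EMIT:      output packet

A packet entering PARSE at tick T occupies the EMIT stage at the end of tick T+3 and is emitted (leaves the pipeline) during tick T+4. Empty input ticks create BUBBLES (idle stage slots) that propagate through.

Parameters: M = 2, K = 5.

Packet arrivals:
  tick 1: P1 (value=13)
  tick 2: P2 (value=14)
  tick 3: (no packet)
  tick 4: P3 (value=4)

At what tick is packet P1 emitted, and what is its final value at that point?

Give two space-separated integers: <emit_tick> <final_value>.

Answer: 5 0

Derivation:
Tick 1: [PARSE:P1(v=13,ok=F), VALIDATE:-, TRANSFORM:-, EMIT:-] out:-; in:P1
Tick 2: [PARSE:P2(v=14,ok=F), VALIDATE:P1(v=13,ok=F), TRANSFORM:-, EMIT:-] out:-; in:P2
Tick 3: [PARSE:-, VALIDATE:P2(v=14,ok=T), TRANSFORM:P1(v=0,ok=F), EMIT:-] out:-; in:-
Tick 4: [PARSE:P3(v=4,ok=F), VALIDATE:-, TRANSFORM:P2(v=70,ok=T), EMIT:P1(v=0,ok=F)] out:-; in:P3
Tick 5: [PARSE:-, VALIDATE:P3(v=4,ok=F), TRANSFORM:-, EMIT:P2(v=70,ok=T)] out:P1(v=0); in:-
Tick 6: [PARSE:-, VALIDATE:-, TRANSFORM:P3(v=0,ok=F), EMIT:-] out:P2(v=70); in:-
Tick 7: [PARSE:-, VALIDATE:-, TRANSFORM:-, EMIT:P3(v=0,ok=F)] out:-; in:-
Tick 8: [PARSE:-, VALIDATE:-, TRANSFORM:-, EMIT:-] out:P3(v=0); in:-
P1: arrives tick 1, valid=False (id=1, id%2=1), emit tick 5, final value 0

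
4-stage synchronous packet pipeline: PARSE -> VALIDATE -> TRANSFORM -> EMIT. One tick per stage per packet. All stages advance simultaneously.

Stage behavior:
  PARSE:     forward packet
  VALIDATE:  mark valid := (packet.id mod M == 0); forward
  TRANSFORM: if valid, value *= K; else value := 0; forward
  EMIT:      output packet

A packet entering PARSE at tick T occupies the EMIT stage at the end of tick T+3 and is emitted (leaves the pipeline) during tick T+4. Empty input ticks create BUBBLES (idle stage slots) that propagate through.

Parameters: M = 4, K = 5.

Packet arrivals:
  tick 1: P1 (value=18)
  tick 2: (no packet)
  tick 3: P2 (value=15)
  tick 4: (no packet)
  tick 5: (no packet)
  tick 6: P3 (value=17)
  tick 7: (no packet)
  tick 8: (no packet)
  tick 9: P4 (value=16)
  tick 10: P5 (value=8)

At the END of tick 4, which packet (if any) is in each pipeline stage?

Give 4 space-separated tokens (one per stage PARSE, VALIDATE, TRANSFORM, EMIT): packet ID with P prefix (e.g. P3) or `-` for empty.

Tick 1: [PARSE:P1(v=18,ok=F), VALIDATE:-, TRANSFORM:-, EMIT:-] out:-; in:P1
Tick 2: [PARSE:-, VALIDATE:P1(v=18,ok=F), TRANSFORM:-, EMIT:-] out:-; in:-
Tick 3: [PARSE:P2(v=15,ok=F), VALIDATE:-, TRANSFORM:P1(v=0,ok=F), EMIT:-] out:-; in:P2
Tick 4: [PARSE:-, VALIDATE:P2(v=15,ok=F), TRANSFORM:-, EMIT:P1(v=0,ok=F)] out:-; in:-
At end of tick 4: ['-', 'P2', '-', 'P1']

Answer: - P2 - P1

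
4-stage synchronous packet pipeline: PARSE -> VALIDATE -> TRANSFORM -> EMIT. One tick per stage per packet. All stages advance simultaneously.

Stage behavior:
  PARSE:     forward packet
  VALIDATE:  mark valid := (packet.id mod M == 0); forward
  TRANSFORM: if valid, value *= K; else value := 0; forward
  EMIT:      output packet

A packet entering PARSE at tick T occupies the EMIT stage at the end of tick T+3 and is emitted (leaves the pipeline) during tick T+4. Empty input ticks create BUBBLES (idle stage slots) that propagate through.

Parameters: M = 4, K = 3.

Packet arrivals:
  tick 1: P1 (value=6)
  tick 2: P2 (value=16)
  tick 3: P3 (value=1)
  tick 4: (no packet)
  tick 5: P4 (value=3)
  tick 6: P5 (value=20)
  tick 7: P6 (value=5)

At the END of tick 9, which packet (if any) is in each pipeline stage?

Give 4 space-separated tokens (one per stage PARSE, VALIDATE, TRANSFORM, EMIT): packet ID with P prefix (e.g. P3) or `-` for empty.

Tick 1: [PARSE:P1(v=6,ok=F), VALIDATE:-, TRANSFORM:-, EMIT:-] out:-; in:P1
Tick 2: [PARSE:P2(v=16,ok=F), VALIDATE:P1(v=6,ok=F), TRANSFORM:-, EMIT:-] out:-; in:P2
Tick 3: [PARSE:P3(v=1,ok=F), VALIDATE:P2(v=16,ok=F), TRANSFORM:P1(v=0,ok=F), EMIT:-] out:-; in:P3
Tick 4: [PARSE:-, VALIDATE:P3(v=1,ok=F), TRANSFORM:P2(v=0,ok=F), EMIT:P1(v=0,ok=F)] out:-; in:-
Tick 5: [PARSE:P4(v=3,ok=F), VALIDATE:-, TRANSFORM:P3(v=0,ok=F), EMIT:P2(v=0,ok=F)] out:P1(v=0); in:P4
Tick 6: [PARSE:P5(v=20,ok=F), VALIDATE:P4(v=3,ok=T), TRANSFORM:-, EMIT:P3(v=0,ok=F)] out:P2(v=0); in:P5
Tick 7: [PARSE:P6(v=5,ok=F), VALIDATE:P5(v=20,ok=F), TRANSFORM:P4(v=9,ok=T), EMIT:-] out:P3(v=0); in:P6
Tick 8: [PARSE:-, VALIDATE:P6(v=5,ok=F), TRANSFORM:P5(v=0,ok=F), EMIT:P4(v=9,ok=T)] out:-; in:-
Tick 9: [PARSE:-, VALIDATE:-, TRANSFORM:P6(v=0,ok=F), EMIT:P5(v=0,ok=F)] out:P4(v=9); in:-
At end of tick 9: ['-', '-', 'P6', 'P5']

Answer: - - P6 P5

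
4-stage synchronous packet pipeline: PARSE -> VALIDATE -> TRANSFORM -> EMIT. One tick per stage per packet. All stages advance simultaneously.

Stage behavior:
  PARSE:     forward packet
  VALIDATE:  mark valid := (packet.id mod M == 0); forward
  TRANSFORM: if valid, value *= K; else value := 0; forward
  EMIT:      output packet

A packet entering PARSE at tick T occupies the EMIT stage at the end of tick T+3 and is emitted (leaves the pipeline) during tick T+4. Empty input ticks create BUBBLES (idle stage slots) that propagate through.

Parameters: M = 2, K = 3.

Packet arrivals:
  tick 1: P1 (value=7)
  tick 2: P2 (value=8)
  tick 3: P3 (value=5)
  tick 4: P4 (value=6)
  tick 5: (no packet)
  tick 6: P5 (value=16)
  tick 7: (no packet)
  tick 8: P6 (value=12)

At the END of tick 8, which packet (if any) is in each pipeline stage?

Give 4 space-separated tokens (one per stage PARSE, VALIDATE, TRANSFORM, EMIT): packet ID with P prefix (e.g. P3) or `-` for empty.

Answer: P6 - P5 -

Derivation:
Tick 1: [PARSE:P1(v=7,ok=F), VALIDATE:-, TRANSFORM:-, EMIT:-] out:-; in:P1
Tick 2: [PARSE:P2(v=8,ok=F), VALIDATE:P1(v=7,ok=F), TRANSFORM:-, EMIT:-] out:-; in:P2
Tick 3: [PARSE:P3(v=5,ok=F), VALIDATE:P2(v=8,ok=T), TRANSFORM:P1(v=0,ok=F), EMIT:-] out:-; in:P3
Tick 4: [PARSE:P4(v=6,ok=F), VALIDATE:P3(v=5,ok=F), TRANSFORM:P2(v=24,ok=T), EMIT:P1(v=0,ok=F)] out:-; in:P4
Tick 5: [PARSE:-, VALIDATE:P4(v=6,ok=T), TRANSFORM:P3(v=0,ok=F), EMIT:P2(v=24,ok=T)] out:P1(v=0); in:-
Tick 6: [PARSE:P5(v=16,ok=F), VALIDATE:-, TRANSFORM:P4(v=18,ok=T), EMIT:P3(v=0,ok=F)] out:P2(v=24); in:P5
Tick 7: [PARSE:-, VALIDATE:P5(v=16,ok=F), TRANSFORM:-, EMIT:P4(v=18,ok=T)] out:P3(v=0); in:-
Tick 8: [PARSE:P6(v=12,ok=F), VALIDATE:-, TRANSFORM:P5(v=0,ok=F), EMIT:-] out:P4(v=18); in:P6
At end of tick 8: ['P6', '-', 'P5', '-']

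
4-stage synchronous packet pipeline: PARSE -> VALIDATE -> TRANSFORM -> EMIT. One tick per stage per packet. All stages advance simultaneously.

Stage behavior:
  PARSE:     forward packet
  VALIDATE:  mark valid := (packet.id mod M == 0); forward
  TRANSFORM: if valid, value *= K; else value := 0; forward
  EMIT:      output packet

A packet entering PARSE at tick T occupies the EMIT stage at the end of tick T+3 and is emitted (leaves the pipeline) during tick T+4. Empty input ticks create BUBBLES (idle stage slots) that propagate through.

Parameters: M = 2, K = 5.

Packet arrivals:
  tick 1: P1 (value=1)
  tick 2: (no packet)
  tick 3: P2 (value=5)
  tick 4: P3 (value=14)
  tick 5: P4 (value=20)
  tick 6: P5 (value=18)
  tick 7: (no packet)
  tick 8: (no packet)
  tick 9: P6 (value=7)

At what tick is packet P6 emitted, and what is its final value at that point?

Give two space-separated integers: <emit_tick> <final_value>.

Answer: 13 35

Derivation:
Tick 1: [PARSE:P1(v=1,ok=F), VALIDATE:-, TRANSFORM:-, EMIT:-] out:-; in:P1
Tick 2: [PARSE:-, VALIDATE:P1(v=1,ok=F), TRANSFORM:-, EMIT:-] out:-; in:-
Tick 3: [PARSE:P2(v=5,ok=F), VALIDATE:-, TRANSFORM:P1(v=0,ok=F), EMIT:-] out:-; in:P2
Tick 4: [PARSE:P3(v=14,ok=F), VALIDATE:P2(v=5,ok=T), TRANSFORM:-, EMIT:P1(v=0,ok=F)] out:-; in:P3
Tick 5: [PARSE:P4(v=20,ok=F), VALIDATE:P3(v=14,ok=F), TRANSFORM:P2(v=25,ok=T), EMIT:-] out:P1(v=0); in:P4
Tick 6: [PARSE:P5(v=18,ok=F), VALIDATE:P4(v=20,ok=T), TRANSFORM:P3(v=0,ok=F), EMIT:P2(v=25,ok=T)] out:-; in:P5
Tick 7: [PARSE:-, VALIDATE:P5(v=18,ok=F), TRANSFORM:P4(v=100,ok=T), EMIT:P3(v=0,ok=F)] out:P2(v=25); in:-
Tick 8: [PARSE:-, VALIDATE:-, TRANSFORM:P5(v=0,ok=F), EMIT:P4(v=100,ok=T)] out:P3(v=0); in:-
Tick 9: [PARSE:P6(v=7,ok=F), VALIDATE:-, TRANSFORM:-, EMIT:P5(v=0,ok=F)] out:P4(v=100); in:P6
Tick 10: [PARSE:-, VALIDATE:P6(v=7,ok=T), TRANSFORM:-, EMIT:-] out:P5(v=0); in:-
Tick 11: [PARSE:-, VALIDATE:-, TRANSFORM:P6(v=35,ok=T), EMIT:-] out:-; in:-
Tick 12: [PARSE:-, VALIDATE:-, TRANSFORM:-, EMIT:P6(v=35,ok=T)] out:-; in:-
Tick 13: [PARSE:-, VALIDATE:-, TRANSFORM:-, EMIT:-] out:P6(v=35); in:-
P6: arrives tick 9, valid=True (id=6, id%2=0), emit tick 13, final value 35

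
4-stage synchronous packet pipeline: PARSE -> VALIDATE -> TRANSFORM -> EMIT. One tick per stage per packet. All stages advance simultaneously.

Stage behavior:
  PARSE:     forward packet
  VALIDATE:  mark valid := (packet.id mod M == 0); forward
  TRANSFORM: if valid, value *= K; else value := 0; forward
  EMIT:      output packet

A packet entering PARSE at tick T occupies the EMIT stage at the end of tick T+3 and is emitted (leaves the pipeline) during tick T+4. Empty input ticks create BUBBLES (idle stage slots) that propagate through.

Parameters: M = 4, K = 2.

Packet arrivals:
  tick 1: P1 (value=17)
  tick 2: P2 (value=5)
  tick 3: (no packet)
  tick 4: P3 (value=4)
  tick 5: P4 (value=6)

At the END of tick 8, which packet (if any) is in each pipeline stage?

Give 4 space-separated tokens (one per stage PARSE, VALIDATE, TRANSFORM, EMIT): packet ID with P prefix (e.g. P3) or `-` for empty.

Answer: - - - P4

Derivation:
Tick 1: [PARSE:P1(v=17,ok=F), VALIDATE:-, TRANSFORM:-, EMIT:-] out:-; in:P1
Tick 2: [PARSE:P2(v=5,ok=F), VALIDATE:P1(v=17,ok=F), TRANSFORM:-, EMIT:-] out:-; in:P2
Tick 3: [PARSE:-, VALIDATE:P2(v=5,ok=F), TRANSFORM:P1(v=0,ok=F), EMIT:-] out:-; in:-
Tick 4: [PARSE:P3(v=4,ok=F), VALIDATE:-, TRANSFORM:P2(v=0,ok=F), EMIT:P1(v=0,ok=F)] out:-; in:P3
Tick 5: [PARSE:P4(v=6,ok=F), VALIDATE:P3(v=4,ok=F), TRANSFORM:-, EMIT:P2(v=0,ok=F)] out:P1(v=0); in:P4
Tick 6: [PARSE:-, VALIDATE:P4(v=6,ok=T), TRANSFORM:P3(v=0,ok=F), EMIT:-] out:P2(v=0); in:-
Tick 7: [PARSE:-, VALIDATE:-, TRANSFORM:P4(v=12,ok=T), EMIT:P3(v=0,ok=F)] out:-; in:-
Tick 8: [PARSE:-, VALIDATE:-, TRANSFORM:-, EMIT:P4(v=12,ok=T)] out:P3(v=0); in:-
At end of tick 8: ['-', '-', '-', 'P4']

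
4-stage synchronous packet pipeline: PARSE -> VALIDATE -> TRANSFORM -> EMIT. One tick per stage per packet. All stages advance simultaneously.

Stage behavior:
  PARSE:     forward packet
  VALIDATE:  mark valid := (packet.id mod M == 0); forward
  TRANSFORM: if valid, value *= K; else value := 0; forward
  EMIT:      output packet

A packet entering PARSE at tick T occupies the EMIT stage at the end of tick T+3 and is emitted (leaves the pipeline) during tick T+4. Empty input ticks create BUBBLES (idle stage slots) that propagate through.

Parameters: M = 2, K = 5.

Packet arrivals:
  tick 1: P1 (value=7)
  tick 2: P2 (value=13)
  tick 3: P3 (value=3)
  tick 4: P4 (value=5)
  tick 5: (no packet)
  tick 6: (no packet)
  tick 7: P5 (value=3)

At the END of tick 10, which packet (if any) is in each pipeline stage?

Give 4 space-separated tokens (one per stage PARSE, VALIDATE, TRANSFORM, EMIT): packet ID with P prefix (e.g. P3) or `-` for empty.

Tick 1: [PARSE:P1(v=7,ok=F), VALIDATE:-, TRANSFORM:-, EMIT:-] out:-; in:P1
Tick 2: [PARSE:P2(v=13,ok=F), VALIDATE:P1(v=7,ok=F), TRANSFORM:-, EMIT:-] out:-; in:P2
Tick 3: [PARSE:P3(v=3,ok=F), VALIDATE:P2(v=13,ok=T), TRANSFORM:P1(v=0,ok=F), EMIT:-] out:-; in:P3
Tick 4: [PARSE:P4(v=5,ok=F), VALIDATE:P3(v=3,ok=F), TRANSFORM:P2(v=65,ok=T), EMIT:P1(v=0,ok=F)] out:-; in:P4
Tick 5: [PARSE:-, VALIDATE:P4(v=5,ok=T), TRANSFORM:P3(v=0,ok=F), EMIT:P2(v=65,ok=T)] out:P1(v=0); in:-
Tick 6: [PARSE:-, VALIDATE:-, TRANSFORM:P4(v=25,ok=T), EMIT:P3(v=0,ok=F)] out:P2(v=65); in:-
Tick 7: [PARSE:P5(v=3,ok=F), VALIDATE:-, TRANSFORM:-, EMIT:P4(v=25,ok=T)] out:P3(v=0); in:P5
Tick 8: [PARSE:-, VALIDATE:P5(v=3,ok=F), TRANSFORM:-, EMIT:-] out:P4(v=25); in:-
Tick 9: [PARSE:-, VALIDATE:-, TRANSFORM:P5(v=0,ok=F), EMIT:-] out:-; in:-
Tick 10: [PARSE:-, VALIDATE:-, TRANSFORM:-, EMIT:P5(v=0,ok=F)] out:-; in:-
At end of tick 10: ['-', '-', '-', 'P5']

Answer: - - - P5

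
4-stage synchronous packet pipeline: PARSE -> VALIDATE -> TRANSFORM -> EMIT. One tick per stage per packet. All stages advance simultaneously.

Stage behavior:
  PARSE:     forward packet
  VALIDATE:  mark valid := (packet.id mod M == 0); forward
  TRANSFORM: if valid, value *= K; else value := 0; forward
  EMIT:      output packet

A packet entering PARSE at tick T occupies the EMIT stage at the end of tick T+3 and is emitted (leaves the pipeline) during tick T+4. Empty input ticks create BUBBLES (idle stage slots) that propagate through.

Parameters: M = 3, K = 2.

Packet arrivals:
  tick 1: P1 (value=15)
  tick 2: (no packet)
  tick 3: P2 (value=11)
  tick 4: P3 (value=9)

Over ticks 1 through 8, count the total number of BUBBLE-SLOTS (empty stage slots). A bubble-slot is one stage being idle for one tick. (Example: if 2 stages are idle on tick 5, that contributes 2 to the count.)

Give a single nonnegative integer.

Answer: 20

Derivation:
Tick 1: [PARSE:P1(v=15,ok=F), VALIDATE:-, TRANSFORM:-, EMIT:-] out:-; bubbles=3
Tick 2: [PARSE:-, VALIDATE:P1(v=15,ok=F), TRANSFORM:-, EMIT:-] out:-; bubbles=3
Tick 3: [PARSE:P2(v=11,ok=F), VALIDATE:-, TRANSFORM:P1(v=0,ok=F), EMIT:-] out:-; bubbles=2
Tick 4: [PARSE:P3(v=9,ok=F), VALIDATE:P2(v=11,ok=F), TRANSFORM:-, EMIT:P1(v=0,ok=F)] out:-; bubbles=1
Tick 5: [PARSE:-, VALIDATE:P3(v=9,ok=T), TRANSFORM:P2(v=0,ok=F), EMIT:-] out:P1(v=0); bubbles=2
Tick 6: [PARSE:-, VALIDATE:-, TRANSFORM:P3(v=18,ok=T), EMIT:P2(v=0,ok=F)] out:-; bubbles=2
Tick 7: [PARSE:-, VALIDATE:-, TRANSFORM:-, EMIT:P3(v=18,ok=T)] out:P2(v=0); bubbles=3
Tick 8: [PARSE:-, VALIDATE:-, TRANSFORM:-, EMIT:-] out:P3(v=18); bubbles=4
Total bubble-slots: 20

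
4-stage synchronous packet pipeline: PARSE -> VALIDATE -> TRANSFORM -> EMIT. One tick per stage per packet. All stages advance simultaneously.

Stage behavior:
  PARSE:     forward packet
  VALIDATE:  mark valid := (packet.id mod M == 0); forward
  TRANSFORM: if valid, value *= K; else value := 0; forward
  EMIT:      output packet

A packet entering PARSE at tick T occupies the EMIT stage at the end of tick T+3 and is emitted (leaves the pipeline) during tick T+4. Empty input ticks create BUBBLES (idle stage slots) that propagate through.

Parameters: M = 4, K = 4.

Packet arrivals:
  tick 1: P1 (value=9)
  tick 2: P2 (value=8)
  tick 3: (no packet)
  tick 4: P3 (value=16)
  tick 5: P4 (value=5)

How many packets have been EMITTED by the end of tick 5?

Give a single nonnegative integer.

Tick 1: [PARSE:P1(v=9,ok=F), VALIDATE:-, TRANSFORM:-, EMIT:-] out:-; in:P1
Tick 2: [PARSE:P2(v=8,ok=F), VALIDATE:P1(v=9,ok=F), TRANSFORM:-, EMIT:-] out:-; in:P2
Tick 3: [PARSE:-, VALIDATE:P2(v=8,ok=F), TRANSFORM:P1(v=0,ok=F), EMIT:-] out:-; in:-
Tick 4: [PARSE:P3(v=16,ok=F), VALIDATE:-, TRANSFORM:P2(v=0,ok=F), EMIT:P1(v=0,ok=F)] out:-; in:P3
Tick 5: [PARSE:P4(v=5,ok=F), VALIDATE:P3(v=16,ok=F), TRANSFORM:-, EMIT:P2(v=0,ok=F)] out:P1(v=0); in:P4
Emitted by tick 5: ['P1']

Answer: 1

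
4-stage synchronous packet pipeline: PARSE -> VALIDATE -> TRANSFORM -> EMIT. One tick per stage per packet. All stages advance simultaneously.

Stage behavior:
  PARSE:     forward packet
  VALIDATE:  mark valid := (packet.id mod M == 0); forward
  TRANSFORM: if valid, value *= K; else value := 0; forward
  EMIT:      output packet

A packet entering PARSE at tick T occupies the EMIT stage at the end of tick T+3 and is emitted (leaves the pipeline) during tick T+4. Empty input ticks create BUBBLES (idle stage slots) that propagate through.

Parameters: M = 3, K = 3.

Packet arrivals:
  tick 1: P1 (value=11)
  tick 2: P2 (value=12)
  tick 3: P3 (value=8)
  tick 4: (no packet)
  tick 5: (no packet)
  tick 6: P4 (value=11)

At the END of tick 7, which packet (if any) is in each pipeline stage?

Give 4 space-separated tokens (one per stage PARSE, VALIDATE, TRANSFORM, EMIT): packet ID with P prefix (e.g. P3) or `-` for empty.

Answer: - P4 - -

Derivation:
Tick 1: [PARSE:P1(v=11,ok=F), VALIDATE:-, TRANSFORM:-, EMIT:-] out:-; in:P1
Tick 2: [PARSE:P2(v=12,ok=F), VALIDATE:P1(v=11,ok=F), TRANSFORM:-, EMIT:-] out:-; in:P2
Tick 3: [PARSE:P3(v=8,ok=F), VALIDATE:P2(v=12,ok=F), TRANSFORM:P1(v=0,ok=F), EMIT:-] out:-; in:P3
Tick 4: [PARSE:-, VALIDATE:P3(v=8,ok=T), TRANSFORM:P2(v=0,ok=F), EMIT:P1(v=0,ok=F)] out:-; in:-
Tick 5: [PARSE:-, VALIDATE:-, TRANSFORM:P3(v=24,ok=T), EMIT:P2(v=0,ok=F)] out:P1(v=0); in:-
Tick 6: [PARSE:P4(v=11,ok=F), VALIDATE:-, TRANSFORM:-, EMIT:P3(v=24,ok=T)] out:P2(v=0); in:P4
Tick 7: [PARSE:-, VALIDATE:P4(v=11,ok=F), TRANSFORM:-, EMIT:-] out:P3(v=24); in:-
At end of tick 7: ['-', 'P4', '-', '-']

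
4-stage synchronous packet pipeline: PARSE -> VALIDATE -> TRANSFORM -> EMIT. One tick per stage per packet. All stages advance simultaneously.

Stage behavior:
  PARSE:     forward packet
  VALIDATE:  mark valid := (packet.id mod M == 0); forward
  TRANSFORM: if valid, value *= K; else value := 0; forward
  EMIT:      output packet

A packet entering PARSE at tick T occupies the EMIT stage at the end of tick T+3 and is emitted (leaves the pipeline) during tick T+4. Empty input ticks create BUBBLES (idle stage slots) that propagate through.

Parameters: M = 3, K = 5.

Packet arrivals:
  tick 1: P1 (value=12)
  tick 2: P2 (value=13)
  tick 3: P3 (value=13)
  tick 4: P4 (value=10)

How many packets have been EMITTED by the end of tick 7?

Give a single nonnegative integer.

Tick 1: [PARSE:P1(v=12,ok=F), VALIDATE:-, TRANSFORM:-, EMIT:-] out:-; in:P1
Tick 2: [PARSE:P2(v=13,ok=F), VALIDATE:P1(v=12,ok=F), TRANSFORM:-, EMIT:-] out:-; in:P2
Tick 3: [PARSE:P3(v=13,ok=F), VALIDATE:P2(v=13,ok=F), TRANSFORM:P1(v=0,ok=F), EMIT:-] out:-; in:P3
Tick 4: [PARSE:P4(v=10,ok=F), VALIDATE:P3(v=13,ok=T), TRANSFORM:P2(v=0,ok=F), EMIT:P1(v=0,ok=F)] out:-; in:P4
Tick 5: [PARSE:-, VALIDATE:P4(v=10,ok=F), TRANSFORM:P3(v=65,ok=T), EMIT:P2(v=0,ok=F)] out:P1(v=0); in:-
Tick 6: [PARSE:-, VALIDATE:-, TRANSFORM:P4(v=0,ok=F), EMIT:P3(v=65,ok=T)] out:P2(v=0); in:-
Tick 7: [PARSE:-, VALIDATE:-, TRANSFORM:-, EMIT:P4(v=0,ok=F)] out:P3(v=65); in:-
Emitted by tick 7: ['P1', 'P2', 'P3']

Answer: 3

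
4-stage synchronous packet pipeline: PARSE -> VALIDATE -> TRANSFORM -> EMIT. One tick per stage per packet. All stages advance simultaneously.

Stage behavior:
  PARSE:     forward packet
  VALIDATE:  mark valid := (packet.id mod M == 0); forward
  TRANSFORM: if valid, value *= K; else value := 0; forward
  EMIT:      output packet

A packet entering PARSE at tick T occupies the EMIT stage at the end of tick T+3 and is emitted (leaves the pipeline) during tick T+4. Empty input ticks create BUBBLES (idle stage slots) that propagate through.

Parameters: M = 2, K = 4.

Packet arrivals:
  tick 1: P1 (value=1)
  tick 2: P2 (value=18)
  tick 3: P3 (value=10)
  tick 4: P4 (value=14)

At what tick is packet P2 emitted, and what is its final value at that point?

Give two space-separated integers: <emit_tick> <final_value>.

Answer: 6 72

Derivation:
Tick 1: [PARSE:P1(v=1,ok=F), VALIDATE:-, TRANSFORM:-, EMIT:-] out:-; in:P1
Tick 2: [PARSE:P2(v=18,ok=F), VALIDATE:P1(v=1,ok=F), TRANSFORM:-, EMIT:-] out:-; in:P2
Tick 3: [PARSE:P3(v=10,ok=F), VALIDATE:P2(v=18,ok=T), TRANSFORM:P1(v=0,ok=F), EMIT:-] out:-; in:P3
Tick 4: [PARSE:P4(v=14,ok=F), VALIDATE:P3(v=10,ok=F), TRANSFORM:P2(v=72,ok=T), EMIT:P1(v=0,ok=F)] out:-; in:P4
Tick 5: [PARSE:-, VALIDATE:P4(v=14,ok=T), TRANSFORM:P3(v=0,ok=F), EMIT:P2(v=72,ok=T)] out:P1(v=0); in:-
Tick 6: [PARSE:-, VALIDATE:-, TRANSFORM:P4(v=56,ok=T), EMIT:P3(v=0,ok=F)] out:P2(v=72); in:-
Tick 7: [PARSE:-, VALIDATE:-, TRANSFORM:-, EMIT:P4(v=56,ok=T)] out:P3(v=0); in:-
Tick 8: [PARSE:-, VALIDATE:-, TRANSFORM:-, EMIT:-] out:P4(v=56); in:-
P2: arrives tick 2, valid=True (id=2, id%2=0), emit tick 6, final value 72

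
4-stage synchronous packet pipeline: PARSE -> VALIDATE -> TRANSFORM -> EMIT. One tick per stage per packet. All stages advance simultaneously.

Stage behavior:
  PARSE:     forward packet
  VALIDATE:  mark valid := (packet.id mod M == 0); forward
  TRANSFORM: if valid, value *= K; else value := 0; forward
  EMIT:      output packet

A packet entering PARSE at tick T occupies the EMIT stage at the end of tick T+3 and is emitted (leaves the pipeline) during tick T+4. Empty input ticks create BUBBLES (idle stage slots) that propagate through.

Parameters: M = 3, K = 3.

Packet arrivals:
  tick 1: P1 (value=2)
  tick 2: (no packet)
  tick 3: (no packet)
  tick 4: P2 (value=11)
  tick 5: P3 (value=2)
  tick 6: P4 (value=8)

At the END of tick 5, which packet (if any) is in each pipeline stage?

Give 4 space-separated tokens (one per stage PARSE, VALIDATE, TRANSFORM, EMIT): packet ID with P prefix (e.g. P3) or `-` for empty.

Answer: P3 P2 - -

Derivation:
Tick 1: [PARSE:P1(v=2,ok=F), VALIDATE:-, TRANSFORM:-, EMIT:-] out:-; in:P1
Tick 2: [PARSE:-, VALIDATE:P1(v=2,ok=F), TRANSFORM:-, EMIT:-] out:-; in:-
Tick 3: [PARSE:-, VALIDATE:-, TRANSFORM:P1(v=0,ok=F), EMIT:-] out:-; in:-
Tick 4: [PARSE:P2(v=11,ok=F), VALIDATE:-, TRANSFORM:-, EMIT:P1(v=0,ok=F)] out:-; in:P2
Tick 5: [PARSE:P3(v=2,ok=F), VALIDATE:P2(v=11,ok=F), TRANSFORM:-, EMIT:-] out:P1(v=0); in:P3
At end of tick 5: ['P3', 'P2', '-', '-']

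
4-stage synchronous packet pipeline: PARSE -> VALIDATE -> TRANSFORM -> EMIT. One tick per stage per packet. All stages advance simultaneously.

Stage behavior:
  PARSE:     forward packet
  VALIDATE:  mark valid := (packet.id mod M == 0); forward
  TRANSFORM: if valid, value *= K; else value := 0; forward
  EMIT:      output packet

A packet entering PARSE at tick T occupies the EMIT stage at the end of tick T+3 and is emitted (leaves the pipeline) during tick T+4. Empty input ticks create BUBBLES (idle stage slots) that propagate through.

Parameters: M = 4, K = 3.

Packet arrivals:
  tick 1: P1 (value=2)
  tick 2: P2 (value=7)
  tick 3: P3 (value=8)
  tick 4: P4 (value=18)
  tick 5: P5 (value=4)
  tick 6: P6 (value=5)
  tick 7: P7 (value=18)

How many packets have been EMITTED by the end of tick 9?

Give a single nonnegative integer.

Tick 1: [PARSE:P1(v=2,ok=F), VALIDATE:-, TRANSFORM:-, EMIT:-] out:-; in:P1
Tick 2: [PARSE:P2(v=7,ok=F), VALIDATE:P1(v=2,ok=F), TRANSFORM:-, EMIT:-] out:-; in:P2
Tick 3: [PARSE:P3(v=8,ok=F), VALIDATE:P2(v=7,ok=F), TRANSFORM:P1(v=0,ok=F), EMIT:-] out:-; in:P3
Tick 4: [PARSE:P4(v=18,ok=F), VALIDATE:P3(v=8,ok=F), TRANSFORM:P2(v=0,ok=F), EMIT:P1(v=0,ok=F)] out:-; in:P4
Tick 5: [PARSE:P5(v=4,ok=F), VALIDATE:P4(v=18,ok=T), TRANSFORM:P3(v=0,ok=F), EMIT:P2(v=0,ok=F)] out:P1(v=0); in:P5
Tick 6: [PARSE:P6(v=5,ok=F), VALIDATE:P5(v=4,ok=F), TRANSFORM:P4(v=54,ok=T), EMIT:P3(v=0,ok=F)] out:P2(v=0); in:P6
Tick 7: [PARSE:P7(v=18,ok=F), VALIDATE:P6(v=5,ok=F), TRANSFORM:P5(v=0,ok=F), EMIT:P4(v=54,ok=T)] out:P3(v=0); in:P7
Tick 8: [PARSE:-, VALIDATE:P7(v=18,ok=F), TRANSFORM:P6(v=0,ok=F), EMIT:P5(v=0,ok=F)] out:P4(v=54); in:-
Tick 9: [PARSE:-, VALIDATE:-, TRANSFORM:P7(v=0,ok=F), EMIT:P6(v=0,ok=F)] out:P5(v=0); in:-
Emitted by tick 9: ['P1', 'P2', 'P3', 'P4', 'P5']

Answer: 5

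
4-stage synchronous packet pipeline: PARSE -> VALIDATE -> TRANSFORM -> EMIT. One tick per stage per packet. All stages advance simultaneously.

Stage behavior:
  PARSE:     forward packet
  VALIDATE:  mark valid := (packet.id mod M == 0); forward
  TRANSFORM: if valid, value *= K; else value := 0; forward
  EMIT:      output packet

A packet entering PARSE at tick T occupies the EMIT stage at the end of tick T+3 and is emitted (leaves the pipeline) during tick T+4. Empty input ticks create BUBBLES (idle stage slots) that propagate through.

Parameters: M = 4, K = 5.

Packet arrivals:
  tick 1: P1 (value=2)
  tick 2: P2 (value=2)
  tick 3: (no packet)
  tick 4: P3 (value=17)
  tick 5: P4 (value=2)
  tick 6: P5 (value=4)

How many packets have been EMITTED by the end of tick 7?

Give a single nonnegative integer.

Tick 1: [PARSE:P1(v=2,ok=F), VALIDATE:-, TRANSFORM:-, EMIT:-] out:-; in:P1
Tick 2: [PARSE:P2(v=2,ok=F), VALIDATE:P1(v=2,ok=F), TRANSFORM:-, EMIT:-] out:-; in:P2
Tick 3: [PARSE:-, VALIDATE:P2(v=2,ok=F), TRANSFORM:P1(v=0,ok=F), EMIT:-] out:-; in:-
Tick 4: [PARSE:P3(v=17,ok=F), VALIDATE:-, TRANSFORM:P2(v=0,ok=F), EMIT:P1(v=0,ok=F)] out:-; in:P3
Tick 5: [PARSE:P4(v=2,ok=F), VALIDATE:P3(v=17,ok=F), TRANSFORM:-, EMIT:P2(v=0,ok=F)] out:P1(v=0); in:P4
Tick 6: [PARSE:P5(v=4,ok=F), VALIDATE:P4(v=2,ok=T), TRANSFORM:P3(v=0,ok=F), EMIT:-] out:P2(v=0); in:P5
Tick 7: [PARSE:-, VALIDATE:P5(v=4,ok=F), TRANSFORM:P4(v=10,ok=T), EMIT:P3(v=0,ok=F)] out:-; in:-
Emitted by tick 7: ['P1', 'P2']

Answer: 2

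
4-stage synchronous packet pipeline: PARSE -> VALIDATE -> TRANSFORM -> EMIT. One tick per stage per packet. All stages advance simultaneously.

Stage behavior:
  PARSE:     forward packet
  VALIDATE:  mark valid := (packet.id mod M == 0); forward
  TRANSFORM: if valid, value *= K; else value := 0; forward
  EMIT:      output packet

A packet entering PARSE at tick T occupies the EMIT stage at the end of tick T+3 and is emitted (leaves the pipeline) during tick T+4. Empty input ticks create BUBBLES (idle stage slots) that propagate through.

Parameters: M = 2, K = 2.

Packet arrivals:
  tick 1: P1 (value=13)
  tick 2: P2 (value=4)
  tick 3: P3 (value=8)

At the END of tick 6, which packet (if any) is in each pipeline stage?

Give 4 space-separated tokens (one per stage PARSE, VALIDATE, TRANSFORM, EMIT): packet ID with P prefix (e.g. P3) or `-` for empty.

Answer: - - - P3

Derivation:
Tick 1: [PARSE:P1(v=13,ok=F), VALIDATE:-, TRANSFORM:-, EMIT:-] out:-; in:P1
Tick 2: [PARSE:P2(v=4,ok=F), VALIDATE:P1(v=13,ok=F), TRANSFORM:-, EMIT:-] out:-; in:P2
Tick 3: [PARSE:P3(v=8,ok=F), VALIDATE:P2(v=4,ok=T), TRANSFORM:P1(v=0,ok=F), EMIT:-] out:-; in:P3
Tick 4: [PARSE:-, VALIDATE:P3(v=8,ok=F), TRANSFORM:P2(v=8,ok=T), EMIT:P1(v=0,ok=F)] out:-; in:-
Tick 5: [PARSE:-, VALIDATE:-, TRANSFORM:P3(v=0,ok=F), EMIT:P2(v=8,ok=T)] out:P1(v=0); in:-
Tick 6: [PARSE:-, VALIDATE:-, TRANSFORM:-, EMIT:P3(v=0,ok=F)] out:P2(v=8); in:-
At end of tick 6: ['-', '-', '-', 'P3']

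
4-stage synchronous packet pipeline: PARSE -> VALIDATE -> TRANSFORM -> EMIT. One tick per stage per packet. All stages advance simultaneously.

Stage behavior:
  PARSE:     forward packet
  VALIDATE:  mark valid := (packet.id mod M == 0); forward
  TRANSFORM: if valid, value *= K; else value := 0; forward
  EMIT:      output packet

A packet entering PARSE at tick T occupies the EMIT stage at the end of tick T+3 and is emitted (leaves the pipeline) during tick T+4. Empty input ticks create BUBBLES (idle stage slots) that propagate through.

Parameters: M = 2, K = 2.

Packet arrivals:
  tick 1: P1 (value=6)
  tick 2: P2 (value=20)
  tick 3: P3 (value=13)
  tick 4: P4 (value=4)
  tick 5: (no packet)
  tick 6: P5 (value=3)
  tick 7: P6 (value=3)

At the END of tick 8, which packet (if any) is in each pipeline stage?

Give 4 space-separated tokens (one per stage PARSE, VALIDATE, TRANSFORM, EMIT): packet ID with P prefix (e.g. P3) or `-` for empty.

Answer: - P6 P5 -

Derivation:
Tick 1: [PARSE:P1(v=6,ok=F), VALIDATE:-, TRANSFORM:-, EMIT:-] out:-; in:P1
Tick 2: [PARSE:P2(v=20,ok=F), VALIDATE:P1(v=6,ok=F), TRANSFORM:-, EMIT:-] out:-; in:P2
Tick 3: [PARSE:P3(v=13,ok=F), VALIDATE:P2(v=20,ok=T), TRANSFORM:P1(v=0,ok=F), EMIT:-] out:-; in:P3
Tick 4: [PARSE:P4(v=4,ok=F), VALIDATE:P3(v=13,ok=F), TRANSFORM:P2(v=40,ok=T), EMIT:P1(v=0,ok=F)] out:-; in:P4
Tick 5: [PARSE:-, VALIDATE:P4(v=4,ok=T), TRANSFORM:P3(v=0,ok=F), EMIT:P2(v=40,ok=T)] out:P1(v=0); in:-
Tick 6: [PARSE:P5(v=3,ok=F), VALIDATE:-, TRANSFORM:P4(v=8,ok=T), EMIT:P3(v=0,ok=F)] out:P2(v=40); in:P5
Tick 7: [PARSE:P6(v=3,ok=F), VALIDATE:P5(v=3,ok=F), TRANSFORM:-, EMIT:P4(v=8,ok=T)] out:P3(v=0); in:P6
Tick 8: [PARSE:-, VALIDATE:P6(v=3,ok=T), TRANSFORM:P5(v=0,ok=F), EMIT:-] out:P4(v=8); in:-
At end of tick 8: ['-', 'P6', 'P5', '-']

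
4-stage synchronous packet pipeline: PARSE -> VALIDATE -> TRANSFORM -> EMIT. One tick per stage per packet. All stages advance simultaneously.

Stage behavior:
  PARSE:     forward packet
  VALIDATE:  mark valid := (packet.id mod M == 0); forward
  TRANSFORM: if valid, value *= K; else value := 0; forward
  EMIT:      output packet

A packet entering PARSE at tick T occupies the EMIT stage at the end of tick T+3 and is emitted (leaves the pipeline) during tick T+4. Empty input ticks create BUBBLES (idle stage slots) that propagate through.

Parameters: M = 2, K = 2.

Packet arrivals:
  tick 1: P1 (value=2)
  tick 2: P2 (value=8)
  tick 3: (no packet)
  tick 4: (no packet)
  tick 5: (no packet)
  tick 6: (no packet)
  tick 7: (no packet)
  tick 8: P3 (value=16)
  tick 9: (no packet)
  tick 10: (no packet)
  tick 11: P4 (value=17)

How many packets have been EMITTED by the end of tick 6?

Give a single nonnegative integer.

Answer: 2

Derivation:
Tick 1: [PARSE:P1(v=2,ok=F), VALIDATE:-, TRANSFORM:-, EMIT:-] out:-; in:P1
Tick 2: [PARSE:P2(v=8,ok=F), VALIDATE:P1(v=2,ok=F), TRANSFORM:-, EMIT:-] out:-; in:P2
Tick 3: [PARSE:-, VALIDATE:P2(v=8,ok=T), TRANSFORM:P1(v=0,ok=F), EMIT:-] out:-; in:-
Tick 4: [PARSE:-, VALIDATE:-, TRANSFORM:P2(v=16,ok=T), EMIT:P1(v=0,ok=F)] out:-; in:-
Tick 5: [PARSE:-, VALIDATE:-, TRANSFORM:-, EMIT:P2(v=16,ok=T)] out:P1(v=0); in:-
Tick 6: [PARSE:-, VALIDATE:-, TRANSFORM:-, EMIT:-] out:P2(v=16); in:-
Emitted by tick 6: ['P1', 'P2']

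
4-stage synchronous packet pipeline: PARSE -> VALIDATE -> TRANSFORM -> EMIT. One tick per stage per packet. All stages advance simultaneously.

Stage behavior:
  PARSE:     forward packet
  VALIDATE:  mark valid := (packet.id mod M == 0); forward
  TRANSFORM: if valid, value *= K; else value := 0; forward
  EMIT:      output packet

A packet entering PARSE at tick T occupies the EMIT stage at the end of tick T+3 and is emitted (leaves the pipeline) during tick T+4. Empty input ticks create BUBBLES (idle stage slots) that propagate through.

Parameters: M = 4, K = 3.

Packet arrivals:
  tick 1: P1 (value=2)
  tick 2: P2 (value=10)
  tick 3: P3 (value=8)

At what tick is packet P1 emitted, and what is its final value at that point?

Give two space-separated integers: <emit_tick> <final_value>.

Answer: 5 0

Derivation:
Tick 1: [PARSE:P1(v=2,ok=F), VALIDATE:-, TRANSFORM:-, EMIT:-] out:-; in:P1
Tick 2: [PARSE:P2(v=10,ok=F), VALIDATE:P1(v=2,ok=F), TRANSFORM:-, EMIT:-] out:-; in:P2
Tick 3: [PARSE:P3(v=8,ok=F), VALIDATE:P2(v=10,ok=F), TRANSFORM:P1(v=0,ok=F), EMIT:-] out:-; in:P3
Tick 4: [PARSE:-, VALIDATE:P3(v=8,ok=F), TRANSFORM:P2(v=0,ok=F), EMIT:P1(v=0,ok=F)] out:-; in:-
Tick 5: [PARSE:-, VALIDATE:-, TRANSFORM:P3(v=0,ok=F), EMIT:P2(v=0,ok=F)] out:P1(v=0); in:-
Tick 6: [PARSE:-, VALIDATE:-, TRANSFORM:-, EMIT:P3(v=0,ok=F)] out:P2(v=0); in:-
Tick 7: [PARSE:-, VALIDATE:-, TRANSFORM:-, EMIT:-] out:P3(v=0); in:-
P1: arrives tick 1, valid=False (id=1, id%4=1), emit tick 5, final value 0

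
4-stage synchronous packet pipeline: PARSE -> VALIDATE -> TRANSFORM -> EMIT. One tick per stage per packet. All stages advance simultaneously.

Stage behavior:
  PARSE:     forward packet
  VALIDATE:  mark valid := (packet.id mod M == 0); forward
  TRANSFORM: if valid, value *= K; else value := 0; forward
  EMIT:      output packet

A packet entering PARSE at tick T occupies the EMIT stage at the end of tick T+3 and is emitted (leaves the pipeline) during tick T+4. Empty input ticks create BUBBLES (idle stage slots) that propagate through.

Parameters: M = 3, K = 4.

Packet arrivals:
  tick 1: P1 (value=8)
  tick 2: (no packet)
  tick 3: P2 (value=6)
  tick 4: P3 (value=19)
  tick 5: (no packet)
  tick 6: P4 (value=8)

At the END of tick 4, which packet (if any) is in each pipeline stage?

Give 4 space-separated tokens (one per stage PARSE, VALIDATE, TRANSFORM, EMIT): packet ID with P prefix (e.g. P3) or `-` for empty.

Answer: P3 P2 - P1

Derivation:
Tick 1: [PARSE:P1(v=8,ok=F), VALIDATE:-, TRANSFORM:-, EMIT:-] out:-; in:P1
Tick 2: [PARSE:-, VALIDATE:P1(v=8,ok=F), TRANSFORM:-, EMIT:-] out:-; in:-
Tick 3: [PARSE:P2(v=6,ok=F), VALIDATE:-, TRANSFORM:P1(v=0,ok=F), EMIT:-] out:-; in:P2
Tick 4: [PARSE:P3(v=19,ok=F), VALIDATE:P2(v=6,ok=F), TRANSFORM:-, EMIT:P1(v=0,ok=F)] out:-; in:P3
At end of tick 4: ['P3', 'P2', '-', 'P1']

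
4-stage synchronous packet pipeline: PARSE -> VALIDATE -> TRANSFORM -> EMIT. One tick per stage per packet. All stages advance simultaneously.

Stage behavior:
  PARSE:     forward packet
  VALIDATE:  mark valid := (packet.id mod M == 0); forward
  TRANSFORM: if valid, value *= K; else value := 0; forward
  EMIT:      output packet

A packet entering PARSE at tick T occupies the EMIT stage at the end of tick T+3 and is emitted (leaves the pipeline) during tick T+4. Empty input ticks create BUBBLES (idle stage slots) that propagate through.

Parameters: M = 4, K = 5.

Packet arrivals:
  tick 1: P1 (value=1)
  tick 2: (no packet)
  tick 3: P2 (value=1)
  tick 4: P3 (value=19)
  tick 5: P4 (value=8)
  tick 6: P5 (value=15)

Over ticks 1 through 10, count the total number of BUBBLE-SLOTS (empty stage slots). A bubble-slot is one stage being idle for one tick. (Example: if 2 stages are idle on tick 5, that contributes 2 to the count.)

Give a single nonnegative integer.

Answer: 20

Derivation:
Tick 1: [PARSE:P1(v=1,ok=F), VALIDATE:-, TRANSFORM:-, EMIT:-] out:-; bubbles=3
Tick 2: [PARSE:-, VALIDATE:P1(v=1,ok=F), TRANSFORM:-, EMIT:-] out:-; bubbles=3
Tick 3: [PARSE:P2(v=1,ok=F), VALIDATE:-, TRANSFORM:P1(v=0,ok=F), EMIT:-] out:-; bubbles=2
Tick 4: [PARSE:P3(v=19,ok=F), VALIDATE:P2(v=1,ok=F), TRANSFORM:-, EMIT:P1(v=0,ok=F)] out:-; bubbles=1
Tick 5: [PARSE:P4(v=8,ok=F), VALIDATE:P3(v=19,ok=F), TRANSFORM:P2(v=0,ok=F), EMIT:-] out:P1(v=0); bubbles=1
Tick 6: [PARSE:P5(v=15,ok=F), VALIDATE:P4(v=8,ok=T), TRANSFORM:P3(v=0,ok=F), EMIT:P2(v=0,ok=F)] out:-; bubbles=0
Tick 7: [PARSE:-, VALIDATE:P5(v=15,ok=F), TRANSFORM:P4(v=40,ok=T), EMIT:P3(v=0,ok=F)] out:P2(v=0); bubbles=1
Tick 8: [PARSE:-, VALIDATE:-, TRANSFORM:P5(v=0,ok=F), EMIT:P4(v=40,ok=T)] out:P3(v=0); bubbles=2
Tick 9: [PARSE:-, VALIDATE:-, TRANSFORM:-, EMIT:P5(v=0,ok=F)] out:P4(v=40); bubbles=3
Tick 10: [PARSE:-, VALIDATE:-, TRANSFORM:-, EMIT:-] out:P5(v=0); bubbles=4
Total bubble-slots: 20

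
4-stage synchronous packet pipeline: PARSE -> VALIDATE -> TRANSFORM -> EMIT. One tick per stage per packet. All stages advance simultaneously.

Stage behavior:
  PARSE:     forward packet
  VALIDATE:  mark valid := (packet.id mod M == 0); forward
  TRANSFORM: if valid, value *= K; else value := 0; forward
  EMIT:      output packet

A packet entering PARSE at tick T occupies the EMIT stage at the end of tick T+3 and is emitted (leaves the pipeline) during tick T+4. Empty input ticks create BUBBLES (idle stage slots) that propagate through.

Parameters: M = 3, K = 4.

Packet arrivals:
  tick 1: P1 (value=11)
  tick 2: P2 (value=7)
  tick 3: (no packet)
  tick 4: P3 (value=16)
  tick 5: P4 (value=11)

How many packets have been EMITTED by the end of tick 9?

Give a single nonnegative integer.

Tick 1: [PARSE:P1(v=11,ok=F), VALIDATE:-, TRANSFORM:-, EMIT:-] out:-; in:P1
Tick 2: [PARSE:P2(v=7,ok=F), VALIDATE:P1(v=11,ok=F), TRANSFORM:-, EMIT:-] out:-; in:P2
Tick 3: [PARSE:-, VALIDATE:P2(v=7,ok=F), TRANSFORM:P1(v=0,ok=F), EMIT:-] out:-; in:-
Tick 4: [PARSE:P3(v=16,ok=F), VALIDATE:-, TRANSFORM:P2(v=0,ok=F), EMIT:P1(v=0,ok=F)] out:-; in:P3
Tick 5: [PARSE:P4(v=11,ok=F), VALIDATE:P3(v=16,ok=T), TRANSFORM:-, EMIT:P2(v=0,ok=F)] out:P1(v=0); in:P4
Tick 6: [PARSE:-, VALIDATE:P4(v=11,ok=F), TRANSFORM:P3(v=64,ok=T), EMIT:-] out:P2(v=0); in:-
Tick 7: [PARSE:-, VALIDATE:-, TRANSFORM:P4(v=0,ok=F), EMIT:P3(v=64,ok=T)] out:-; in:-
Tick 8: [PARSE:-, VALIDATE:-, TRANSFORM:-, EMIT:P4(v=0,ok=F)] out:P3(v=64); in:-
Tick 9: [PARSE:-, VALIDATE:-, TRANSFORM:-, EMIT:-] out:P4(v=0); in:-
Emitted by tick 9: ['P1', 'P2', 'P3', 'P4']

Answer: 4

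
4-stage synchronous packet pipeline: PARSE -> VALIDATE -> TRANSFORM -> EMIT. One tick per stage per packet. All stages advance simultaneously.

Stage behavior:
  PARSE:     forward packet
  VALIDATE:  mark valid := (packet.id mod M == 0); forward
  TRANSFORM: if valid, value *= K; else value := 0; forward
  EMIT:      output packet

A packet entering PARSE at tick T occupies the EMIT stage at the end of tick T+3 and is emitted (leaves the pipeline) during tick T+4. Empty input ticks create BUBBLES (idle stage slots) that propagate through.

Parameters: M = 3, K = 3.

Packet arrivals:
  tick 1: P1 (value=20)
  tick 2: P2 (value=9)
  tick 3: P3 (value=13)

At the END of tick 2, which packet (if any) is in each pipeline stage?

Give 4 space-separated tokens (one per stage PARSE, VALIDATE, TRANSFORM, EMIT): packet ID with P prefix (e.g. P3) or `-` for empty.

Tick 1: [PARSE:P1(v=20,ok=F), VALIDATE:-, TRANSFORM:-, EMIT:-] out:-; in:P1
Tick 2: [PARSE:P2(v=9,ok=F), VALIDATE:P1(v=20,ok=F), TRANSFORM:-, EMIT:-] out:-; in:P2
At end of tick 2: ['P2', 'P1', '-', '-']

Answer: P2 P1 - -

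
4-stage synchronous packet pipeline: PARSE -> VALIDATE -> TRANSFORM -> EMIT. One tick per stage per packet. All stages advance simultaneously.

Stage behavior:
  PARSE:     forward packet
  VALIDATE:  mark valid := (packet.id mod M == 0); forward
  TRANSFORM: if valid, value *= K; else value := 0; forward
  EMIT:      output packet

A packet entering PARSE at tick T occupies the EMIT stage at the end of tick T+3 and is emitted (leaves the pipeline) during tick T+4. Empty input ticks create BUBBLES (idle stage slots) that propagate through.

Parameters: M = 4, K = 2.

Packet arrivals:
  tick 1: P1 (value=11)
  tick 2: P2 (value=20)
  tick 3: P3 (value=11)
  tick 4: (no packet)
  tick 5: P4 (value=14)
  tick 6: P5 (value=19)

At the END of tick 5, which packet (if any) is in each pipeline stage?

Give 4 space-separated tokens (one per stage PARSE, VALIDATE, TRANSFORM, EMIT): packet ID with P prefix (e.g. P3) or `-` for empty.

Tick 1: [PARSE:P1(v=11,ok=F), VALIDATE:-, TRANSFORM:-, EMIT:-] out:-; in:P1
Tick 2: [PARSE:P2(v=20,ok=F), VALIDATE:P1(v=11,ok=F), TRANSFORM:-, EMIT:-] out:-; in:P2
Tick 3: [PARSE:P3(v=11,ok=F), VALIDATE:P2(v=20,ok=F), TRANSFORM:P1(v=0,ok=F), EMIT:-] out:-; in:P3
Tick 4: [PARSE:-, VALIDATE:P3(v=11,ok=F), TRANSFORM:P2(v=0,ok=F), EMIT:P1(v=0,ok=F)] out:-; in:-
Tick 5: [PARSE:P4(v=14,ok=F), VALIDATE:-, TRANSFORM:P3(v=0,ok=F), EMIT:P2(v=0,ok=F)] out:P1(v=0); in:P4
At end of tick 5: ['P4', '-', 'P3', 'P2']

Answer: P4 - P3 P2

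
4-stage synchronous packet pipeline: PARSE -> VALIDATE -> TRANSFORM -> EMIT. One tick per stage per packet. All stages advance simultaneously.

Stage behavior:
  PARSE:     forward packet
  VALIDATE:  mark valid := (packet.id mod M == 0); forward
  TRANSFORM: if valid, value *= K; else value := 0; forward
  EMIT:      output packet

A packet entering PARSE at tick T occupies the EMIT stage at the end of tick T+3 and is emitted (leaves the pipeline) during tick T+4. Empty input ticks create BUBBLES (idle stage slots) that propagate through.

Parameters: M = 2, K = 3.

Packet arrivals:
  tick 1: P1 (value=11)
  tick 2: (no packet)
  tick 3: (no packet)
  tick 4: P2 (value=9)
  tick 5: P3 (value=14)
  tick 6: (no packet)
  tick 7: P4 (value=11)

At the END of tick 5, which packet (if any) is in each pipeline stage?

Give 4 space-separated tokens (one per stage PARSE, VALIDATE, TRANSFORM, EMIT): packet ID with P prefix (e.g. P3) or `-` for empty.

Answer: P3 P2 - -

Derivation:
Tick 1: [PARSE:P1(v=11,ok=F), VALIDATE:-, TRANSFORM:-, EMIT:-] out:-; in:P1
Tick 2: [PARSE:-, VALIDATE:P1(v=11,ok=F), TRANSFORM:-, EMIT:-] out:-; in:-
Tick 3: [PARSE:-, VALIDATE:-, TRANSFORM:P1(v=0,ok=F), EMIT:-] out:-; in:-
Tick 4: [PARSE:P2(v=9,ok=F), VALIDATE:-, TRANSFORM:-, EMIT:P1(v=0,ok=F)] out:-; in:P2
Tick 5: [PARSE:P3(v=14,ok=F), VALIDATE:P2(v=9,ok=T), TRANSFORM:-, EMIT:-] out:P1(v=0); in:P3
At end of tick 5: ['P3', 'P2', '-', '-']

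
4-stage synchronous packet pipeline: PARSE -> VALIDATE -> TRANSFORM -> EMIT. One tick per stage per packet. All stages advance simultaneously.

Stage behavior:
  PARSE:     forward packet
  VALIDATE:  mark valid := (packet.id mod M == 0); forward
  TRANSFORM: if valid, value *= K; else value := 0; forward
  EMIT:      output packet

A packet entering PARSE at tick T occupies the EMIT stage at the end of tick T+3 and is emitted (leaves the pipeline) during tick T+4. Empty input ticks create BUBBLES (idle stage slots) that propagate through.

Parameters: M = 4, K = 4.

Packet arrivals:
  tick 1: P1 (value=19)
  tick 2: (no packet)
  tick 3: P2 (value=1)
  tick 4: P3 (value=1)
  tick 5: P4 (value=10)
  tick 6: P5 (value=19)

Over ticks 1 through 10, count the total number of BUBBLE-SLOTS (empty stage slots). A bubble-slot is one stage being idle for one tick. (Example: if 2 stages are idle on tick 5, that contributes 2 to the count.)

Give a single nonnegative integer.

Tick 1: [PARSE:P1(v=19,ok=F), VALIDATE:-, TRANSFORM:-, EMIT:-] out:-; bubbles=3
Tick 2: [PARSE:-, VALIDATE:P1(v=19,ok=F), TRANSFORM:-, EMIT:-] out:-; bubbles=3
Tick 3: [PARSE:P2(v=1,ok=F), VALIDATE:-, TRANSFORM:P1(v=0,ok=F), EMIT:-] out:-; bubbles=2
Tick 4: [PARSE:P3(v=1,ok=F), VALIDATE:P2(v=1,ok=F), TRANSFORM:-, EMIT:P1(v=0,ok=F)] out:-; bubbles=1
Tick 5: [PARSE:P4(v=10,ok=F), VALIDATE:P3(v=1,ok=F), TRANSFORM:P2(v=0,ok=F), EMIT:-] out:P1(v=0); bubbles=1
Tick 6: [PARSE:P5(v=19,ok=F), VALIDATE:P4(v=10,ok=T), TRANSFORM:P3(v=0,ok=F), EMIT:P2(v=0,ok=F)] out:-; bubbles=0
Tick 7: [PARSE:-, VALIDATE:P5(v=19,ok=F), TRANSFORM:P4(v=40,ok=T), EMIT:P3(v=0,ok=F)] out:P2(v=0); bubbles=1
Tick 8: [PARSE:-, VALIDATE:-, TRANSFORM:P5(v=0,ok=F), EMIT:P4(v=40,ok=T)] out:P3(v=0); bubbles=2
Tick 9: [PARSE:-, VALIDATE:-, TRANSFORM:-, EMIT:P5(v=0,ok=F)] out:P4(v=40); bubbles=3
Tick 10: [PARSE:-, VALIDATE:-, TRANSFORM:-, EMIT:-] out:P5(v=0); bubbles=4
Total bubble-slots: 20

Answer: 20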